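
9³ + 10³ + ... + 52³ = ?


Σₖ₌9^52 k³ = [52·53/2]² − [8·9/2]²
= 1898884 − 1296 = 1897588

Σk³ = 1897588


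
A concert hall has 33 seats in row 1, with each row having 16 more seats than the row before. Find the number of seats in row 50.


aₙ = a₁ + (n-1)d
= 33 + (50-1)×16
= 33 + 784
= 817

a_50 = 817


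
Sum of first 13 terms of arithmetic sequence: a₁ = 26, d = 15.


aₙ = 26 + (13-1)×15 = 206
Sₙ = n(a₁+aₙ)/2 = 13×(26+206)/2
= 13×232/2 = 1508

S_13 = 1508


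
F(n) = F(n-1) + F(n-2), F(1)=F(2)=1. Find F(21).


Fibonacci sequence: 1, 1, 2, 3, 5, 8, 13, 21, 34, 55, 89, ...
F(21) = 10946

F(21) = 10946


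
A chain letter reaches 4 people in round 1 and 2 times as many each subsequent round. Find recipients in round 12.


aₙ = a₁·r^(n-1)
= 4×2^11
= 4×2048
= 8192

a_12 = 8192


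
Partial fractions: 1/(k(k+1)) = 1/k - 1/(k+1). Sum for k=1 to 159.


1/(k(k+1)) = 1/k - 1/(k+1) (partial fractions)
Telescoping: Σ = 1 - 1/160 = 159/160

Sum = 159/160


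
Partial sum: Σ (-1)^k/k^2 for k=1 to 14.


S = -1 + 1/4 - 1/9 + 1/16 - 1/25 + 1/36 - 1/49 + 1/64 ± ...
= -0.8201
(Full series converges to -π²/12 ≈ -0.8225)

S_14 = -0.8201


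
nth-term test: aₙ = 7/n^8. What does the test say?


lim(n→∞) 7/n^8 = 0
lim aₙ = 0 → nth-term test is INCONCLUSIVE
(Need other tests; this is actually a convergent p-series with p=8 > 1)

Inconclusive (lim aₙ = 0; need another test)


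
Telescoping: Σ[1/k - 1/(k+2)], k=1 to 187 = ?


Telescoping with gap 2: two head and two tail terms survive.
= (1 + 1/2) - (1/188 + 1/189)
= 3/2 - 1/188 - 1/189 = 52921/35532

Sum = 52921/35532


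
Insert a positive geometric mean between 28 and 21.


GM = √(28×21) = √588 = 24.2487

GM = 24.2487


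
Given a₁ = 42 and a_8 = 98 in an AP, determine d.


d = (aₙ - a₁)/(n-1)
= (98 - 42)/(8-1)
= 56/7 = 8

d = 8


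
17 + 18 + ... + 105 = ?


Σₖ₌17^105 k = Σₖ₌₁^105 k − Σₖ₌₁^16 k
= 105·106/2 − 16·17/2
= 5565 − 136 = 5429

Σk = 5429


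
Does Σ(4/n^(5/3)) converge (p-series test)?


p-series test: Σ c/n^p converges if p > 1, diverges if p ≤ 1 (constant c > 0 doesn't affect convergence).
p = 5/3
5/3 > 1 → CONVERGES

Converges (p = 5/3 > 1)


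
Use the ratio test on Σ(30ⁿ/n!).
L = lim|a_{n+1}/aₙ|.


aₙ = 30^n/n!
a_{n+1}/aₙ = 30^(n+1)/(n+1)! × n!/30^n
= 30/(n+1)
L = lim(n→∞) 30/(n+1) = 0
L < 1 → series CONVERGES

Converges (ratio test: L = 0 < 1)


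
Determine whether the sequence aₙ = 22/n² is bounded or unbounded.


a₁ = 22, a₂ = 22/4, a₃ = 22/9, ...
0 < aₙ ≤ 22 for all n ≥ 1
The sequence IS bounded

Bounded (0 < aₙ ≤ 22)


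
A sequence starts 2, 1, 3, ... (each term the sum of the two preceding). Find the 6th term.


Computing iteratively: 2, 1, 3, 4, 7, 11
a_6 = 11

a_6 = 11


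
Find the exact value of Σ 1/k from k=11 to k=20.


Σₖ₌11^20 1/k = 1/11 + 1/12 + 1/13 + 1/14 + 1/15 + 1/16 + 1/17 + 1/18 + 1/19 + 1/20
= 155685007/232792560
≈ 0.6688

Sum = 155685007/232792560 ≈ 0.6688


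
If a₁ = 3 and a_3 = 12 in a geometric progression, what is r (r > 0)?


r^(n-1) = aₙ/a₁
r^2 = 12/3 = 4
r = 4^(1/2)
= ±2; taking r > 0 gives r = 2

r = 2


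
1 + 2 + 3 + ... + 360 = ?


n(n+1)/2 = 360×361/2 = 129960/2 = 64980

Σk = 64980


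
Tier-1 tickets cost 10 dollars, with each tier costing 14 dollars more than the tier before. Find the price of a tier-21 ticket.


aₙ = a₁ + (n-1)d
= 10 + (21-1)×14
= 10 + 280
= 290

a_21 = 290


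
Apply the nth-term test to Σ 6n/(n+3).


lim(n→∞) 6n/(n+3) = 6/1 = 6  (divide numerator and denominator by n)
lim aₙ = 6 ≠ 0 → series DIVERGES

Diverges (lim aₙ = 6 ≠ 0)


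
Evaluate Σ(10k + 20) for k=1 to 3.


Σ(10k+20) = 10·Σk + 20·n
= 10·6 + 20·3
= 60 + 60 = 120

Σ = 120


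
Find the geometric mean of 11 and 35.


GM = √(11×35) = √385 = 19.6214

GM = 19.6214


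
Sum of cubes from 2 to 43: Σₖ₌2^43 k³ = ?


Σₖ₌2^43 k³ = [43·44/2]² − [1·2/2]²
= 894916 − 1 = 894915

Σk³ = 894915


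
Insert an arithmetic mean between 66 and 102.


AM = (66 + 102)/2 = 168/2 = 84

AM = 84


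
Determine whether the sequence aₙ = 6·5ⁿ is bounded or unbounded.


aₙ = 6·5ⁿ → as n→∞, aₙ→∞ (since base 5 > 1)
No finite upper bound exists
The sequence is UNBOUNDED

Unbounded (aₙ → ∞ as n → ∞)


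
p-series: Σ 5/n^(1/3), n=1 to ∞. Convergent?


p-series test: Σ c/n^p converges if p > 1, diverges if p ≤ 1 (constant c > 0 doesn't affect convergence).
p = 1/3
1/3 ≤ 1 → DIVERGES

Diverges (p = 1/3 ≤ 1)


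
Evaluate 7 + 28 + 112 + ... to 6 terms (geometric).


Sₙ = 7×(4^6 - 1)/(4 - 1)
= 7×(4096 - 1)/3
= 7×4095/3
= 9555

S_6 = 9555


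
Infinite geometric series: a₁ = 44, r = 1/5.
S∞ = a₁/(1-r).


S∞ = a₁/(1-r) = 44/(1 - 1/5)
= 44/(4/5)
= 55

S∞ = 55


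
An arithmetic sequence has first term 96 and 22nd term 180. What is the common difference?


d = (aₙ - a₁)/(n-1)
= (180 - 96)/(22-1)
= 84/21 = 4

d = 4


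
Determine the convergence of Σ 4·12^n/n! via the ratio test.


aₙ = 4·12^n/n!
a_{n+1}/aₙ = 12^(n+1)/(n+1)! × n!/12^n  (constant 4 cancels)
= 12/(n+1)
L = lim(n→∞) 12/(n+1) = 0
L < 1 → series CONVERGES

Converges (ratio test: L = 0 < 1)


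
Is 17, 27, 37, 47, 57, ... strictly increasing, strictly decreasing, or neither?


Differences: 10, 10, 10, 10
All differences > 0 → strictly INCREASING

Monotonically increasing


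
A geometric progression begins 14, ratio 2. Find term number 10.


aₙ = a₁·r^(n-1)
= 14×2^9
= 14×512
= 7168

a_10 = 7168


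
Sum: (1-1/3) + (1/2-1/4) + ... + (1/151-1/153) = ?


Telescoping with gap 2: two head and two tail terms survive.
= (1 + 1/2) - (1/152 + 1/153)
= 3/2 - 1/152 - 1/153 = 34579/23256

Sum = 34579/23256


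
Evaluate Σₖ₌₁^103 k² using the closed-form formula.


n = 103
n(n+1)(2n+1)/6 = 103×104×207/6
= 2217384/6 = 369564

Σk² = 369564


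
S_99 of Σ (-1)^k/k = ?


S = -1 + 1/2 - 1/3 + 1/4 - 1/5 + 1/6 - 1/7 + 1/8 ± ...
= -0.6982
(Full series converges to -ln(2) ≈ -0.6931)

S_99 = -0.6982


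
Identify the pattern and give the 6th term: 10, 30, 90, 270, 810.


Pattern: geometric (r=3)
Terms: 10, 30, 90, 270, 810
Next term = 2430

Next term = 2430


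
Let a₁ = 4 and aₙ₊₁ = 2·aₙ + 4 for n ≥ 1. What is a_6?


Computing step by step:
a_1 = 4
a_2 = 12
a_3 = 28
a_4 = 60
a_5 = 124
a_6 = 252


a_6 = 252


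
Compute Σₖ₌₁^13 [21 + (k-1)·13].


aₙ = 21 + (13-1)×13 = 177
Sₙ = n(a₁+aₙ)/2 = 13×(21+177)/2
= 13×198/2 = 1287

S_13 = 1287


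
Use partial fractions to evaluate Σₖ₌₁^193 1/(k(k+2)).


1/(k(k+2)) = (1/2)·(1/k - 1/(k+2)) (partial fractions)
Telescoping: Σ = (1/2)·(1 + 1/2 - 1/194 - 1/195) = 14089/18915

Sum = 14089/18915


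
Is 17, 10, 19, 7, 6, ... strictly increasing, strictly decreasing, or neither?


Differences: -7, 9, -12, -1
Difference at position 2 is +9 (> 0) but position 1 is -7 (< 0) — sequence both rises and falls
→ NOT monotonic

Not monotonic


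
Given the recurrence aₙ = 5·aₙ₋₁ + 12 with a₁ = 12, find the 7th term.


Computing step by step:
a_1 = 12
a_2 = 72
a_3 = 372
a_4 = 1872
a_5 = 9372
a_6 = 46872
a_7 = 234372


a_7 = 234372


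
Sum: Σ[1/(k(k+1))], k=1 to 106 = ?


1/(k(k+1)) = 1/k - 1/(k+1) (partial fractions)
Telescoping: Σ = 1 - 1/107 = 106/107

Sum = 106/107


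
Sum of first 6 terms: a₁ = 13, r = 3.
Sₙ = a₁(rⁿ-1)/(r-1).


Sₙ = 13×(3^6 - 1)/(3 - 1)
= 13×(729 - 1)/2
= 13×728/2
= 4732

S_6 = 4732


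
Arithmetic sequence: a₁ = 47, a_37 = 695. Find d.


d = (aₙ - a₁)/(n-1)
= (695 - 47)/(37-1)
= 648/36 = 18

d = 18


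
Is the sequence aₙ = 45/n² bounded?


a₁ = 45, a₂ = 45/4, a₃ = 45/9, ...
0 < aₙ ≤ 45 for all n ≥ 1
The sequence IS bounded

Bounded (0 < aₙ ≤ 45)


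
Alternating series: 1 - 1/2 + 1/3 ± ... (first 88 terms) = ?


S = 1 - 1/2 + 1/3 - 1/4 + 1/5 - 1/6 + 1/7 - 1/8 ± ...
= 0.6875
(Full series converges to +ln(2) ≈ +0.6931)

S_88 = 0.6875


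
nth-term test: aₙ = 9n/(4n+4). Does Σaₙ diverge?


lim(n→∞) 9n/(4n+4) = 9/4 = 9/4  (divide numerator and denominator by n)
lim aₙ = 9/4 ≠ 0 → series DIVERGES

Diverges (lim aₙ = 9/4 ≠ 0)


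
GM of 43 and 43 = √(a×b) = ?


GM = √(43×43) = √1849 = 43

GM = 43


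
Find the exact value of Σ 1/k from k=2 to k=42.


Σₖ₌2^42 1/k = 1/2 + 1/3 + 1/4 + ... + 1/42
= 9464375460249419/2844937529085600
≈ 3.3267

Sum = 9464375460249419/2844937529085600 ≈ 3.3267


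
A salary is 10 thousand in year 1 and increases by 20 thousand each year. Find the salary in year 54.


aₙ = a₁ + (n-1)d
= 10 + (54-1)×20
= 10 + 1060
= 1070

a_54 = 1070


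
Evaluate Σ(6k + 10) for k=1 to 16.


Σ(6k+10) = 6·Σk + 10·n
= 6·136 + 10·16
= 816 + 160 = 976

Σ = 976


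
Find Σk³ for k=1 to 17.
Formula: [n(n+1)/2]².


n(n+1)/2 = 17×18/2 = 153
Σk³ = 153² = 23409

Σk³ = 23409


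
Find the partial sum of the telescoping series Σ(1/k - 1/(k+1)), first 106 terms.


Telescoping: adjacent terms cancel.
= 1/1 - 1/107
= 1 - 1/107 = 106/107

Sum = 106/107


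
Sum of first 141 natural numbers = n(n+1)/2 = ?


n(n+1)/2 = 141×142/2 = 20022/2 = 10011

Σk = 10011


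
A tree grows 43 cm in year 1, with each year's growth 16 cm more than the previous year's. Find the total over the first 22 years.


aₙ = 43 + (22-1)×16 = 379
Sₙ = n(a₁+aₙ)/2 = 22×(43+379)/2
= 22×422/2 = 4642

S_22 = 4642


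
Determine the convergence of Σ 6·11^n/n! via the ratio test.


aₙ = 6·11^n/n!
a_{n+1}/aₙ = 11^(n+1)/(n+1)! × n!/11^n  (constant 6 cancels)
= 11/(n+1)
L = lim(n→∞) 11/(n+1) = 0
L < 1 → series CONVERGES

Converges (ratio test: L = 0 < 1)


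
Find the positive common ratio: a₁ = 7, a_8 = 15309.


r^(n-1) = aₙ/a₁
r^7 = 15309/7 = 2187
r = 2187^(1/7)
= 3

r = 3


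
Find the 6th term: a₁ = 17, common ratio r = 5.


aₙ = a₁·r^(n-1)
= 17×5^5
= 17×3125
= 53125

a_6 = 53125


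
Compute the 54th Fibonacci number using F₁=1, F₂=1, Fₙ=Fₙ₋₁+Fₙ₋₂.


Fibonacci sequence: 1, 1, 2, 3, 5, 8, 13, 21, 34, 55, 89, ...
F(54) = 86267571272

F(54) = 86267571272


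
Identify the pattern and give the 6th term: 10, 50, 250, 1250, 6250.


Pattern: geometric (r=5)
Terms: 10, 50, 250, 1250, 6250
Next term = 31250

Next term = 31250


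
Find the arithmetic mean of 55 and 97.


AM = (55 + 97)/2 = 152/2 = 76

AM = 76


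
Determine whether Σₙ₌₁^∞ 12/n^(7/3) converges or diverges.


p-series test: Σ c/n^p converges if p > 1, diverges if p ≤ 1 (constant c > 0 doesn't affect convergence).
p = 7/3
7/3 > 1 → CONVERGES

Converges (p = 7/3 > 1)


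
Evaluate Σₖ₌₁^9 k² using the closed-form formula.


n = 9
n(n+1)(2n+1)/6 = 9×10×19/6
= 1710/6 = 285

Σk² = 285


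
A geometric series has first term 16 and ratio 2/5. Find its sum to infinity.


S∞ = a₁/(1-r) = 16/(1 - 2/5)
= 16/(3/5)
= 80/3

S∞ = 80/3


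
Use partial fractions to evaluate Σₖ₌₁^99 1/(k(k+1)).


1/(k(k+1)) = 1/k - 1/(k+1) (partial fractions)
Telescoping: Σ = 1 - 1/100 = 99/100

Sum = 99/100


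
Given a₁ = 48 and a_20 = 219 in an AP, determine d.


d = (aₙ - a₁)/(n-1)
= (219 - 48)/(20-1)
= 171/19 = 9

d = 9


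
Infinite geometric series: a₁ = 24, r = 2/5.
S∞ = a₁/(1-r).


S∞ = a₁/(1-r) = 24/(1 - 2/5)
= 24/(3/5)
= 40

S∞ = 40


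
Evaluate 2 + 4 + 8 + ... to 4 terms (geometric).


Sₙ = 2×(2^4 - 1)/(2 - 1)
= 2×(16 - 1)/1
= 2×15/1
= 30

S_4 = 30


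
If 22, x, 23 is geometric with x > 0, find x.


GM = √(22×23) = √506 = 22.4944

GM = 22.4944


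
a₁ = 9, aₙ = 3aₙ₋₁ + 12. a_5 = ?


Computing step by step:
a_1 = 9
a_2 = 39
a_3 = 129
a_4 = 399
a_5 = 1209


a_5 = 1209


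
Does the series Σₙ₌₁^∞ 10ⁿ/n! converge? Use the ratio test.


aₙ = 10^n/n!
a_{n+1}/aₙ = 10^(n+1)/(n+1)! × n!/10^n
= 10/(n+1)
L = lim(n→∞) 10/(n+1) = 0
L < 1 → series CONVERGES

Converges (ratio test: L = 0 < 1)


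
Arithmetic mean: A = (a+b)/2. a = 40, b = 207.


AM = (40 + 207)/2 = 247/2 = 123.5

AM = 123.5


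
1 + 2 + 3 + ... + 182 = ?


n(n+1)/2 = 182×183/2 = 33306/2 = 16653

Σk = 16653


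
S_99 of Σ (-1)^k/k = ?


S = -1 + 1/2 - 1/3 + 1/4 - 1/5 + 1/6 - 1/7 + 1/8 ± ...
= -0.6982
(Full series converges to -ln(2) ≈ -0.6931)

S_99 = -0.6982


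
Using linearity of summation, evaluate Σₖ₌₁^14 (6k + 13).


Σ(6k+13) = 6·Σk + 13·n
= 6·105 + 13·14
= 630 + 182 = 812

Σ = 812


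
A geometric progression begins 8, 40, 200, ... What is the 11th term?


aₙ = a₁·r^(n-1)
= 8×5^10
= 8×9765625
= 78125000

a_11 = 78125000


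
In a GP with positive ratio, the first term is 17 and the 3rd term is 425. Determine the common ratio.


r^(n-1) = aₙ/a₁
r^2 = 425/17 = 25
r = 25^(1/2)
= ±5; taking r > 0 gives r = 5

r = 5


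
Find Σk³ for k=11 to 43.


Σₖ₌11^43 k³ = [43·44/2]² − [10·11/2]²
= 894916 − 3025 = 891891

Σk³ = 891891


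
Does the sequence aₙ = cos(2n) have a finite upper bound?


For all n, -1 ≤ cos(2n) ≤ 1, so -1 ≤ cos(2n) ≤ 1
Lower bound: -1, Upper bound: 1
The sequence IS bounded

Bounded (-1 ≤ aₙ ≤ 1)


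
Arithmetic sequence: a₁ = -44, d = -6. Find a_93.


aₙ = a₁ + (n-1)d
= -44 + (93-1)×-6
= -44 - 552
= -596

a_93 = -596


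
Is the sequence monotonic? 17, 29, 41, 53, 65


Differences: 12, 12, 12, 12
All differences > 0 → strictly INCREASING

Monotonically increasing


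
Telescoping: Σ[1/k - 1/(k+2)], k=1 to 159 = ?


Telescoping with gap 2: two head and two tail terms survive.
= (1 + 1/2) - (1/160 + 1/161)
= 3/2 - 1/160 - 1/161 = 38319/25760

Sum = 38319/25760


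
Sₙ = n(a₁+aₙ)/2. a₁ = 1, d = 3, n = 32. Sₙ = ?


aₙ = 1 + (32-1)×3 = 94
Sₙ = n(a₁+aₙ)/2 = 32×(1+94)/2
= 32×95/2 = 1520

S_32 = 1520


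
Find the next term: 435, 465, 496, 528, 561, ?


Pattern: triangular numbers: n(n+1)/2
Terms: 435, 465, 496, 528, 561
Next term = 595

Next term = 595


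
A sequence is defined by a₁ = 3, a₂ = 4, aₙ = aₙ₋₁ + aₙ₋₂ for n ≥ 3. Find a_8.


Computing iteratively: 3, 4, 7, 11, 18, 29, 47, 76
a_8 = 76

a_8 = 76


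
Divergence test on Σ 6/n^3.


lim(n→∞) 6/n^3 = 0
lim aₙ = 0 → nth-term test is INCONCLUSIVE
(Need other tests; this is actually a convergent p-series with p=3 > 1)

Inconclusive (lim aₙ = 0; need another test)


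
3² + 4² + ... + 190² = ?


Σₖ₌3^190 k² = Σₖ₌₁^190 k² − Σₖ₌₁^2 k²
= 190·191·381/6 − 2·3·5/6
= 2304415 − 5 = 2304410

Σk² = 2304410


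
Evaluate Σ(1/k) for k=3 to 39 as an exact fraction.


Σₖ₌3^39 1/k = 1/3 + 1/4 + 1/5 + ... + 1/39
= 1337453792828233/485721041551200
≈ 2.7535

Sum = 1337453792828233/485721041551200 ≈ 2.7535


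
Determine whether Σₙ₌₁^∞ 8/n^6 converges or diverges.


p-series test: Σ c/n^p converges if p > 1, diverges if p ≤ 1 (constant c > 0 doesn't affect convergence).
p = 6
6 > 1 → CONVERGES

Converges (p = 6 > 1)


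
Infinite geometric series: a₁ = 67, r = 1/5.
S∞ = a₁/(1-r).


S∞ = a₁/(1-r) = 67/(1 - 1/5)
= 67/(4/5)
= 335/4

S∞ = 335/4


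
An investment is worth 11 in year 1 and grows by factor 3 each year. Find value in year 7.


aₙ = a₁·r^(n-1)
= 11×3^6
= 11×729
= 8019

a_7 = 8019


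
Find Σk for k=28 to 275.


Σₖ₌28^275 k = Σₖ₌₁^275 k − Σₖ₌₁^27 k
= 275·276/2 − 27·28/2
= 37950 − 378 = 37572

Σk = 37572


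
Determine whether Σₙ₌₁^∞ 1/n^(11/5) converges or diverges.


p-series test: Σ c/n^p converges if p > 1, diverges if p ≤ 1 (constant c > 0 doesn't affect convergence).
p = 11/5
11/5 > 1 → CONVERGES

Converges (p = 11/5 > 1)


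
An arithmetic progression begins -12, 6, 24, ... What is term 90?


aₙ = a₁ + (n-1)d
= -12 + (90-1)×18
= -12 + 1602
= 1590

a_90 = 1590


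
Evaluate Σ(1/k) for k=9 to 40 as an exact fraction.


Σₖ₌9^40 1/k = 1/9 + 1/10 + 1/11 + ... + 1/40
= 108293996996839/69388720221600
≈ 1.5607

Sum = 108293996996839/69388720221600 ≈ 1.5607


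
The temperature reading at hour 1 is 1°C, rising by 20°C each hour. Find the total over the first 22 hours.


aₙ = 1 + (22-1)×20 = 421
Sₙ = n(a₁+aₙ)/2 = 22×(1+421)/2
= 22×422/2 = 4642

S_22 = 4642


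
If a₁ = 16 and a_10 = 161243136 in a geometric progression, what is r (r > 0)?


r^(n-1) = aₙ/a₁
r^9 = 161243136/16 = 10077696
r = 10077696^(1/9)
= 6

r = 6


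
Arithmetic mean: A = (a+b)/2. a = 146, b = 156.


AM = (146 + 156)/2 = 302/2 = 151

AM = 151


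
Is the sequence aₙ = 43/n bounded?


a₁ = 43, a₂ = 43/2, a₃ = 43/3, ...
0 < aₙ ≤ 43 for all n ≥ 1
Lower bound: 0, Upper bound: 43
The sequence IS bounded

Bounded (0 < aₙ ≤ 43)


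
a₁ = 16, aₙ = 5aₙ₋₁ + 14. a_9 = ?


Computing step by step:
a_1 = 16
a_2 = 94
a_3 = 484
a_4 = 2434
a_5 = 12184
a_6 = 60934
a_7 = 304684
a_8 = 1523434
a_9 = 7617184


a_9 = 7617184


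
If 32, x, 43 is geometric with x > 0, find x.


GM = √(32×43) = √1376 = 37.0945

GM = 37.0945


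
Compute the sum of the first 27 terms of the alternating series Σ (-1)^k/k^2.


S = -1 + 1/4 - 1/9 + 1/16 - 1/25 + 1/36 - 1/49 + 1/64 ± ...
= -0.8231
(Full series converges to -π²/12 ≈ -0.8225)

S_27 = -0.8231


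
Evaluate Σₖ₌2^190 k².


Σₖ₌2^190 k² = Σₖ₌₁^190 k² − Σₖ₌₁^1 k²
= 190·191·381/6 − 1·2·3/6
= 2304415 − 1 = 2304414

Σk² = 2304414


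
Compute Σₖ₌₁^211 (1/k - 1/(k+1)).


Telescoping: adjacent terms cancel.
= 1/1 - 1/212
= 1 - 1/212 = 211/212

Sum = 211/212


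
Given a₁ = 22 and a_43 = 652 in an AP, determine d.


d = (aₙ - a₁)/(n-1)
= (652 - 22)/(43-1)
= 630/42 = 15

d = 15


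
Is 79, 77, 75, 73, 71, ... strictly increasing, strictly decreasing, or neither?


Differences: -2, -2, -2, -2
All differences < 0 → strictly DECREASING

Monotonically decreasing


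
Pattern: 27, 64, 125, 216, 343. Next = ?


Pattern: perfect cubes: n³
Terms: 27, 64, 125, 216, 343
Next term = 512

Next term = 512


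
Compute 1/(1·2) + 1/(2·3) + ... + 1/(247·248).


1/(k(k+1)) = 1/k - 1/(k+1) (partial fractions)
Telescoping: Σ = 1 - 1/248 = 247/248

Sum = 247/248


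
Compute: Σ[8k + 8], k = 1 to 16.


Σ(8k+8) = 8·Σk + 8·n
= 8·136 + 8·16
= 1088 + 128 = 1216

Σ = 1216


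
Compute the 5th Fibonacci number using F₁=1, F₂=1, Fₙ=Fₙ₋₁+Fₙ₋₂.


Fibonacci sequence: 1, 1, 2, 3, 5
F(5) = 5

F(5) = 5


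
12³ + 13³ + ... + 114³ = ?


Σₖ₌12^114 k³ = [114·115/2]² − [11·12/2]²
= 42968025 − 4356 = 42963669

Σk³ = 42963669


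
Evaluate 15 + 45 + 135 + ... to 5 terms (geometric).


Sₙ = 15×(3^5 - 1)/(3 - 1)
= 15×(243 - 1)/2
= 15×242/2
= 1815

S_5 = 1815


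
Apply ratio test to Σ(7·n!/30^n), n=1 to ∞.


aₙ = 7·n!/30^n
a_{n+1}/aₙ = (n+1)!/30^(n+1) × 30^n/n!  (constant 7 cancels)
= (n+1)/30
L = lim(n→∞) (n+1)/30 = ∞
L > 1 → series DIVERGES

Diverges (ratio test: L = ∞ > 1)


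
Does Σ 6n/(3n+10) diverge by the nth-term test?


lim(n→∞) 6n/(3n+10) = 6/3 = 2  (divide numerator and denominator by n)
lim aₙ = 2 ≠ 0 → series DIVERGES

Diverges (lim aₙ = 2 ≠ 0)


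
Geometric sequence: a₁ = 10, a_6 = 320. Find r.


r^(n-1) = aₙ/a₁
r^5 = 320/10 = 32
r = 32^(1/5)
= 2

r = 2


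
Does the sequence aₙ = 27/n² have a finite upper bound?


a₁ = 27, a₂ = 27/4, a₃ = 27/9, ...
0 < aₙ ≤ 27 for all n ≥ 1
The sequence IS bounded

Bounded (0 < aₙ ≤ 27)


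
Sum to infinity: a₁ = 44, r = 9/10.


S∞ = a₁/(1-r) = 44/(1 - 9/10)
= 44/(1/10)
= 440

S∞ = 440


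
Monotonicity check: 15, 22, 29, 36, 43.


Differences: 7, 7, 7, 7
All differences > 0 → strictly INCREASING

Monotonically increasing


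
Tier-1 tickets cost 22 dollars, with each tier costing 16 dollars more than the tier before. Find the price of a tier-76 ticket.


aₙ = a₁ + (n-1)d
= 22 + (76-1)×16
= 22 + 1200
= 1222

a_76 = 1222


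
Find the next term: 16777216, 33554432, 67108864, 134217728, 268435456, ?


Pattern: powers of 2: 2ⁿ
Terms: 16777216, 33554432, 67108864, 134217728, 268435456
Next term = 536870912

Next term = 536870912


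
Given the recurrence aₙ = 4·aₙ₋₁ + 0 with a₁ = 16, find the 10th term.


Computing step by step:
a_1 = 16
a_2 = 64
a_3 = 256
a_4 = 1024
a_5 = 4096
a_6 = 16384
a_7 = 65536
a_8 = 262144
a_9 = 1048576
a_10 = 4194304


a_10 = 4194304


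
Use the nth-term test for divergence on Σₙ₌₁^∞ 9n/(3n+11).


lim(n→∞) 9n/(3n+11) = 9/3 = 3  (divide numerator and denominator by n)
lim aₙ = 3 ≠ 0 → series DIVERGES

Diverges (lim aₙ = 3 ≠ 0)


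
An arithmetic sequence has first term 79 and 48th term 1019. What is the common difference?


d = (aₙ - a₁)/(n-1)
= (1019 - 79)/(48-1)
= 940/47 = 20

d = 20


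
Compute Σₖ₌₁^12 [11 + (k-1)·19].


aₙ = 11 + (12-1)×19 = 220
Sₙ = n(a₁+aₙ)/2 = 12×(11+220)/2
= 12×231/2 = 1386

S_12 = 1386


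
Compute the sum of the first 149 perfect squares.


n = 149
n(n+1)(2n+1)/6 = 149×150×299/6
= 6682650/6 = 1113775

Σk² = 1113775


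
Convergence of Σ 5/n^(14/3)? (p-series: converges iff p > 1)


p-series test: Σ c/n^p converges if p > 1, diverges if p ≤ 1 (constant c > 0 doesn't affect convergence).
p = 14/3
14/3 > 1 → CONVERGES

Converges (p = 14/3 > 1)


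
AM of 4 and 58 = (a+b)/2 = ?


AM = (4 + 58)/2 = 62/2 = 31

AM = 31


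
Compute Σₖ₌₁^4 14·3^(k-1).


Sₙ = 14×(3^4 - 1)/(3 - 1)
= 14×(81 - 1)/2
= 14×80/2
= 560

S_4 = 560


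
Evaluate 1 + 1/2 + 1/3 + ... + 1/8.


H_8 = 1/1 + 1/2 + 1/3 + 1/4 + 1/5 + 1/6 + 1/7 + 1/8
= 761/280
≈ 2.7179

H_8 = 761/280 ≈ 2.7179


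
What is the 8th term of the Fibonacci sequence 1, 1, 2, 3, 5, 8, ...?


Fibonacci sequence: 1, 1, 2, 3, 5, 8, 13, 21
F(8) = 21

F(8) = 21


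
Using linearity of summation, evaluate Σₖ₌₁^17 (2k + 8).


Σ(2k+8) = 2·Σk + 8·n
= 2·153 + 8·17
= 306 + 136 = 442

Σ = 442


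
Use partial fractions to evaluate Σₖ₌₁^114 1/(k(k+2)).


1/(k(k+2)) = (1/2)·(1/k - 1/(k+2)) (partial fractions)
Telescoping: Σ = (1/2)·(1 + 1/2 - 1/115 - 1/116) = 19779/26680

Sum = 19779/26680


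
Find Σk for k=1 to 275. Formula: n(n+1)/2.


n(n+1)/2 = 275×276/2 = 75900/2 = 37950

Σk = 37950


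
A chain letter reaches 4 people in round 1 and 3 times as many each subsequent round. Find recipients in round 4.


aₙ = a₁·r^(n-1)
= 4×3^3
= 4×27
= 108

a_4 = 108


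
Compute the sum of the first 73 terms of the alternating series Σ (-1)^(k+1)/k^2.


S = 1 - 1/4 + 1/9 - 1/16 + 1/25 - 1/36 + 1/49 - 1/64 ± ...
= 0.8226
(Full series converges to +π²/12 ≈ +0.8225)

S_73 = 0.8226


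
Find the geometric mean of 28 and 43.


GM = √(28×43) = √1204 = 34.6987

GM = 34.6987


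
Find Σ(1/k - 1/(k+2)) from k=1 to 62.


Telescoping with gap 2: two head and two tail terms survive.
= (1 + 1/2) - (1/63 + 1/64)
= 3/2 - 1/63 - 1/64 = 5921/4032

Sum = 5921/4032


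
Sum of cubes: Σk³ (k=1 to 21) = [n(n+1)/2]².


n(n+1)/2 = 21×22/2 = 231
Σk³ = 231² = 53361

Σk³ = 53361


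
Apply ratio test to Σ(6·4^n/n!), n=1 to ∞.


aₙ = 6·4^n/n!
a_{n+1}/aₙ = 4^(n+1)/(n+1)! × n!/4^n  (constant 6 cancels)
= 4/(n+1)
L = lim(n→∞) 4/(n+1) = 0
L < 1 → series CONVERGES

Converges (ratio test: L = 0 < 1)


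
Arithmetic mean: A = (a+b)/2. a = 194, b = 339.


AM = (194 + 339)/2 = 533/2 = 266.5

AM = 266.5


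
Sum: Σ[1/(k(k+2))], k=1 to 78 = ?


1/(k(k+2)) = (1/2)·(1/k - 1/(k+2)) (partial fractions)
Telescoping: Σ = (1/2)·(1 + 1/2 - 1/79 - 1/80) = 9321/12640

Sum = 9321/12640


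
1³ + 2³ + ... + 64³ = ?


n(n+1)/2 = 64×65/2 = 2080
Σk³ = 2080² = 4326400

Σk³ = 4326400


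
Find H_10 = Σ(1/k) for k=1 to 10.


H_10 = 1/1 + 1/2 + 1/3 + 1/4 + 1/5 + 1/6 + 1/7 + 1/8 + 1/9 + 1/10
= 7381/2520
≈ 2.929

H_10 = 7381/2520 ≈ 2.929


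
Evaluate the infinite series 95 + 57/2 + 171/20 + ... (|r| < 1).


S∞ = a₁/(1-r) = 95/(1 - 3/10)
= 95/(7/10)
= 950/7

S∞ = 950/7


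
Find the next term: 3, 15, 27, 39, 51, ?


Pattern: arithmetic (d=12)
Terms: 3, 15, 27, 39, 51
Next term = 63

Next term = 63


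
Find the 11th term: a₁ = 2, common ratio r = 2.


aₙ = a₁·r^(n-1)
= 2×2^10
= 2×1024
= 2048

a_11 = 2048


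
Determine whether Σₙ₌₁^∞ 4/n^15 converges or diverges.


p-series test: Σ c/n^p converges if p > 1, diverges if p ≤ 1 (constant c > 0 doesn't affect convergence).
p = 15
15 > 1 → CONVERGES

Converges (p = 15 > 1)


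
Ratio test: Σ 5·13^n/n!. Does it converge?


aₙ = 5·13^n/n!
a_{n+1}/aₙ = 13^(n+1)/(n+1)! × n!/13^n  (constant 5 cancels)
= 13/(n+1)
L = lim(n→∞) 13/(n+1) = 0
L < 1 → series CONVERGES

Converges (ratio test: L = 0 < 1)


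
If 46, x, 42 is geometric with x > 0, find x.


GM = √(46×42) = √1932 = 43.9545

GM = 43.9545


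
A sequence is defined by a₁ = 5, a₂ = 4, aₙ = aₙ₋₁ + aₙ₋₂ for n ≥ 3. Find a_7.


Computing iteratively: 5, 4, 9, 13, 22, 35, 57
a_7 = 57

a_7 = 57


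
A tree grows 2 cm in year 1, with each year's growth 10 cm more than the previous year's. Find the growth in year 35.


aₙ = a₁ + (n-1)d
= 2 + (35-1)×10
= 2 + 340
= 342

a_35 = 342


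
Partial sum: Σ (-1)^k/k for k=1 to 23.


S = -1 + 1/2 - 1/3 + 1/4 - 1/5 + 1/6 - 1/7 + 1/8 ± ...
= -0.7144
(Full series converges to -ln(2) ≈ -0.6931)

S_23 = -0.7144


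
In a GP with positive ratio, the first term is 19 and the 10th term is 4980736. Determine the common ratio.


r^(n-1) = aₙ/a₁
r^9 = 4980736/19 = 262144
r = 262144^(1/9)
= 4

r = 4


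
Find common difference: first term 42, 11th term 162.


d = (aₙ - a₁)/(n-1)
= (162 - 42)/(11-1)
= 120/10 = 12

d = 12


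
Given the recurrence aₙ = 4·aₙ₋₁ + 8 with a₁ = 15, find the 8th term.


Computing step by step:
a_1 = 15
a_2 = 68
a_3 = 280
a_4 = 1128
a_5 = 4520
a_6 = 18088
a_7 = 72360
a_8 = 289448


a_8 = 289448


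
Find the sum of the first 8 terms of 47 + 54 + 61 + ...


aₙ = 47 + (8-1)×7 = 96
Sₙ = n(a₁+aₙ)/2 = 8×(47+96)/2
= 8×143/2 = 572

S_8 = 572


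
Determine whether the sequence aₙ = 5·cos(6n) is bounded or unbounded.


For all n, -1 ≤ cos(6n) ≤ 1, so -5 ≤ 5·cos(6n) ≤ 5
Lower bound: -5, Upper bound: 5
The sequence IS bounded

Bounded (-5 ≤ aₙ ≤ 5)


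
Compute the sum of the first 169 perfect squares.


n = 169
n(n+1)(2n+1)/6 = 169×170×339/6
= 9739470/6 = 1623245

Σk² = 1623245


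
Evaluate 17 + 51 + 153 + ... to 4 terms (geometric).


Sₙ = 17×(3^4 - 1)/(3 - 1)
= 17×(81 - 1)/2
= 17×80/2
= 680

S_4 = 680


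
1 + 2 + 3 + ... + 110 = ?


n(n+1)/2 = 110×111/2 = 12210/2 = 6105

Σk = 6105


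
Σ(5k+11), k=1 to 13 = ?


Σ(5k+11) = 5·Σk + 11·n
= 5·91 + 11·13
= 455 + 143 = 598

Σ = 598


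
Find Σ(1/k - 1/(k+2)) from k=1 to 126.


Telescoping with gap 2: two head and two tail terms survive.
= (1 + 1/2) - (1/127 + 1/128)
= 3/2 - 1/127 - 1/128 = 24129/16256

Sum = 24129/16256


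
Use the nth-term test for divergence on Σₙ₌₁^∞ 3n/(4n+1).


lim(n→∞) 3n/(4n+1) = 3/4 = 3/4  (divide numerator and denominator by n)
lim aₙ = 3/4 ≠ 0 → series DIVERGES

Diverges (lim aₙ = 3/4 ≠ 0)


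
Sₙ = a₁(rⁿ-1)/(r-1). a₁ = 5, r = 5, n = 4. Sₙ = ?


Sₙ = 5×(5^4 - 1)/(5 - 1)
= 5×(625 - 1)/4
= 5×624/4
= 780

S_4 = 780


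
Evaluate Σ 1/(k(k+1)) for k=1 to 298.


1/(k(k+1)) = 1/k - 1/(k+1) (partial fractions)
Telescoping: Σ = 1 - 1/299 = 298/299

Sum = 298/299


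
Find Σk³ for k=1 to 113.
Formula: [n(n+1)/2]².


n(n+1)/2 = 113×114/2 = 6441
Σk³ = 6441² = 41486481

Σk³ = 41486481


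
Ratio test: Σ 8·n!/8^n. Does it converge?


aₙ = 8·n!/8^n
a_{n+1}/aₙ = (n+1)!/8^(n+1) × 8^n/n!  (constant 8 cancels)
= (n+1)/8
L = lim(n→∞) (n+1)/8 = ∞
L > 1 → series DIVERGES

Diverges (ratio test: L = ∞ > 1)


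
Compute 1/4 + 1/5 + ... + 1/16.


Σₖ₌4^16 1/k = 1/4 + 1/5 + 1/6 + ... + 1/16
= 1115239/720720
≈ 1.5474

Sum = 1115239/720720 ≈ 1.5474


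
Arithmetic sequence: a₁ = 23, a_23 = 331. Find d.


d = (aₙ - a₁)/(n-1)
= (331 - 23)/(23-1)
= 308/22 = 14

d = 14


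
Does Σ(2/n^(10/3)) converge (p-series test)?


p-series test: Σ c/n^p converges if p > 1, diverges if p ≤ 1 (constant c > 0 doesn't affect convergence).
p = 10/3
10/3 > 1 → CONVERGES

Converges (p = 10/3 > 1)


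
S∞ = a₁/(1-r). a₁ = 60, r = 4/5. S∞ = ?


S∞ = a₁/(1-r) = 60/(1 - 4/5)
= 60/(1/5)
= 300

S∞ = 300


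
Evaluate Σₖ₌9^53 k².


Σₖ₌9^53 k² = Σₖ₌₁^53 k² − Σₖ₌₁^8 k²
= 53·54·107/6 − 8·9·17/6
= 51039 − 204 = 50835

Σk² = 50835


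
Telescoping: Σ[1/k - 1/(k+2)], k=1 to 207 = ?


Telescoping with gap 2: two head and two tail terms survive.
= (1 + 1/2) - (1/208 + 1/209)
= 3/2 - 1/208 - 1/209 = 64791/43472

Sum = 64791/43472


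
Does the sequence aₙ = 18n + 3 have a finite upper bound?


aₙ = 18n + 3 → as n→∞, aₙ→∞
No finite upper bound exists
The sequence is UNBOUNDED

Unbounded (aₙ → ∞ as n → ∞)


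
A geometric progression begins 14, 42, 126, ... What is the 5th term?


aₙ = a₁·r^(n-1)
= 14×3^4
= 14×81
= 1134

a_5 = 1134


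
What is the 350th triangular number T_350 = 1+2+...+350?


n(n+1)/2 = 350×351/2 = 122850/2 = 61425

Σk = 61425


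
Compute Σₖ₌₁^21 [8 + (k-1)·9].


aₙ = 8 + (21-1)×9 = 188
Sₙ = n(a₁+aₙ)/2 = 21×(8+188)/2
= 21×196/2 = 2058

S_21 = 2058


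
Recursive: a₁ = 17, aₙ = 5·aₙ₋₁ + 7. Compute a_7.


Computing step by step:
a_1 = 17
a_2 = 92
a_3 = 467
a_4 = 2342
a_5 = 11717
a_6 = 58592
a_7 = 292967


a_7 = 292967


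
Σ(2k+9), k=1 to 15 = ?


Σ(2k+9) = 2·Σk + 9·n
= 2·120 + 9·15
= 240 + 135 = 375

Σ = 375


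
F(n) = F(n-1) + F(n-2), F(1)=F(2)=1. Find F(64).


Fibonacci sequence: 1, 1, 2, 3, 5, 8, 13, 21, 34, 55, 89, ...
F(64) = 10610209857723

F(64) = 10610209857723


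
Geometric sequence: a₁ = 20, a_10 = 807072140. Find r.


r^(n-1) = aₙ/a₁
r^9 = 807072140/20 = 40353607
r = 40353607^(1/9)
= 7

r = 7


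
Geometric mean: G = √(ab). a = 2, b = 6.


GM = √(2×6) = √12 = 3.4641

GM = 3.4641


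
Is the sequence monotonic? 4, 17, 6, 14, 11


Differences: 13, -11, 8, -3
Difference at position 1 is +13 (> 0) but position 2 is -11 (< 0) — sequence both rises and falls
→ NOT monotonic

Not monotonic


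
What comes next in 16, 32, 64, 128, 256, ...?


Pattern: powers of 2: 2ⁿ
Terms: 16, 32, 64, 128, 256
Next term = 512

Next term = 512


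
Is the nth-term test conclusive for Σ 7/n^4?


lim(n→∞) 7/n^4 = 0
lim aₙ = 0 → nth-term test is INCONCLUSIVE
(Need other tests; this is actually a convergent p-series with p=4 > 1)

Inconclusive (lim aₙ = 0; need another test)


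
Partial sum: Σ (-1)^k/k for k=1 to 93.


S = -1 + 1/2 - 1/3 + 1/4 - 1/5 + 1/6 - 1/7 + 1/8 ± ...
= -0.6985
(Full series converges to -ln(2) ≈ -0.6931)

S_93 = -0.6985


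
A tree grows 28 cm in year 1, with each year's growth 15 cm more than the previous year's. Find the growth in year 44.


aₙ = a₁ + (n-1)d
= 28 + (44-1)×15
= 28 + 645
= 673

a_44 = 673


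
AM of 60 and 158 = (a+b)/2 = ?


AM = (60 + 158)/2 = 218/2 = 109

AM = 109


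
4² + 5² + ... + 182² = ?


Σₖ₌4^182 k² = Σₖ₌₁^182 k² − Σₖ₌₁^3 k²
= 182·183·365/6 − 3·4·7/6
= 2026115 − 14 = 2026101

Σk² = 2026101


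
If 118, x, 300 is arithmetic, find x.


AM = (118 + 300)/2 = 418/2 = 209

AM = 209


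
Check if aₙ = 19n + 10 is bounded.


aₙ = 19n + 10 → as n→∞, aₙ→∞
No finite upper bound exists
The sequence is UNBOUNDED

Unbounded (aₙ → ∞ as n → ∞)


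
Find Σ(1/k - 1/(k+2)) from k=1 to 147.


Telescoping with gap 2: two head and two tail terms survive.
= (1 + 1/2) - (1/148 + 1/149)
= 3/2 - 1/148 - 1/149 = 32781/22052

Sum = 32781/22052


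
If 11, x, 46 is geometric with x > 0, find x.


GM = √(11×46) = √506 = 22.4944

GM = 22.4944


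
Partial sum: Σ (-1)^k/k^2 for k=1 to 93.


S = -1 + 1/4 - 1/9 + 1/16 - 1/25 + 1/36 - 1/49 + 1/64 ± ...
= -0.8225
(Full series converges to -π²/12 ≈ -0.8225)

S_93 = -0.8225


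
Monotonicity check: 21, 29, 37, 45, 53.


Differences: 8, 8, 8, 8
All differences > 0 → strictly INCREASING

Monotonically increasing


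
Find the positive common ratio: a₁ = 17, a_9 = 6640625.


r^(n-1) = aₙ/a₁
r^8 = 6640625/17 = 390625
r = 390625^(1/8)
= ±5; taking r > 0 gives r = 5

r = 5


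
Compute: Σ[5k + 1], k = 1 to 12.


Σ(5k+1) = 5·Σk + 1·n
= 5·78 + 1·12
= 390 + 12 = 402

Σ = 402


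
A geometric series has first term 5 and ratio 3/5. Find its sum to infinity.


S∞ = a₁/(1-r) = 5/(1 - 3/5)
= 5/(2/5)
= 25/2

S∞ = 25/2


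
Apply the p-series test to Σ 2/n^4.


p-series test: Σ c/n^p converges if p > 1, diverges if p ≤ 1 (constant c > 0 doesn't affect convergence).
p = 4
4 > 1 → CONVERGES

Converges (p = 4 > 1)


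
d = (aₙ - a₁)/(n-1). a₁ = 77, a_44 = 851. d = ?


d = (aₙ - a₁)/(n-1)
= (851 - 77)/(44-1)
= 774/43 = 18

d = 18


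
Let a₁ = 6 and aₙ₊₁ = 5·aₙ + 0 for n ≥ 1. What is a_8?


Computing step by step:
a_1 = 6
a_2 = 30
a_3 = 150
a_4 = 750
a_5 = 3750
a_6 = 18750
a_7 = 93750
a_8 = 468750


a_8 = 468750


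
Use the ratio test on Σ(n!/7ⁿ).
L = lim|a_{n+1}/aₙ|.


aₙ = n!/7^n
a_{n+1}/aₙ = (n+1)!/7^(n+1) × 7^n/n!
= (n+1)/7
L = lim(n→∞) (n+1)/7 = ∞
L > 1 → series DIVERGES

Diverges (ratio test: L = ∞ > 1)


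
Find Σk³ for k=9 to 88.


Σₖ₌9^88 k³ = [88·89/2]² − [8·9/2]²
= 15335056 − 1296 = 15333760

Σk³ = 15333760


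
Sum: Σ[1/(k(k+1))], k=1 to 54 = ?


1/(k(k+1)) = 1/k - 1/(k+1) (partial fractions)
Telescoping: Σ = 1 - 1/55 = 54/55

Sum = 54/55


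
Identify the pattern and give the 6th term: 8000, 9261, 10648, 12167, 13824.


Pattern: perfect cubes: n³
Terms: 8000, 9261, 10648, 12167, 13824
Next term = 15625

Next term = 15625


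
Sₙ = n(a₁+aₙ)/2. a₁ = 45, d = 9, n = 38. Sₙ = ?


aₙ = 45 + (38-1)×9 = 378
Sₙ = n(a₁+aₙ)/2 = 38×(45+378)/2
= 38×423/2 = 8037

S_38 = 8037


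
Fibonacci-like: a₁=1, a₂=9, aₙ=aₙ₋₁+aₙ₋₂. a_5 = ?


Computing iteratively: 1, 9, 10, 19, 29
a_5 = 29

a_5 = 29


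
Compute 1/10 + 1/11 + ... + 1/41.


Σₖ₌10^41 1/k = 1/10 + 1/11 + 1/12 + ... + 1/41
= 4193338427193599/2844937529085600
≈ 1.474

Sum = 4193338427193599/2844937529085600 ≈ 1.474


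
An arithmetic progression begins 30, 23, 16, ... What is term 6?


aₙ = a₁ + (n-1)d
= 30 + (6-1)×-7
= 30 - 35
= -5

a_6 = -5


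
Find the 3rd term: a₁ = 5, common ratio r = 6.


aₙ = a₁·r^(n-1)
= 5×6^2
= 5×36
= 180

a_3 = 180


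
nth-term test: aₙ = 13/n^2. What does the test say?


lim(n→∞) 13/n^2 = 0
lim aₙ = 0 → nth-term test is INCONCLUSIVE
(Need other tests; this is actually a convergent p-series with p=2 > 1)

Inconclusive (lim aₙ = 0; need another test)


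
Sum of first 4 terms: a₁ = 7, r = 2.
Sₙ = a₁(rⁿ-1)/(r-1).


Sₙ = 7×(2^4 - 1)/(2 - 1)
= 7×(16 - 1)/1
= 7×15/1
= 105

S_4 = 105


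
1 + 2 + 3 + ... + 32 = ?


n(n+1)/2 = 32×33/2 = 1056/2 = 528

Σk = 528


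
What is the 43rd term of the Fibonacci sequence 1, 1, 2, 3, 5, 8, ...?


Fibonacci sequence: 1, 1, 2, 3, 5, 8, 13, 21, 34, 55, 89, ...
F(43) = 433494437

F(43) = 433494437


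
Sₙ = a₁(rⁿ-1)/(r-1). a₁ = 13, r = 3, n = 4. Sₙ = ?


Sₙ = 13×(3^4 - 1)/(3 - 1)
= 13×(81 - 1)/2
= 13×80/2
= 520

S_4 = 520


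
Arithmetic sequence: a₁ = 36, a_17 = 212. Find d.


d = (aₙ - a₁)/(n-1)
= (212 - 36)/(17-1)
= 176/16 = 11

d = 11


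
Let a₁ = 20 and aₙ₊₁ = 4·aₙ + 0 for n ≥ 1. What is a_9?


Computing step by step:
a_1 = 20
a_2 = 80
a_3 = 320
a_4 = 1280
a_5 = 5120
a_6 = 20480
a_7 = 81920
a_8 = 327680
a_9 = 1310720


a_9 = 1310720


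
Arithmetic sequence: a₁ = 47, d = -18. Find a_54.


aₙ = a₁ + (n-1)d
= 47 + (54-1)×-18
= 47 - 954
= -907

a_54 = -907


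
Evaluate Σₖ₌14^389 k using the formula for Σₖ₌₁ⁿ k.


Σₖ₌14^389 k = Σₖ₌₁^389 k − Σₖ₌₁^13 k
= 389·390/2 − 13·14/2
= 75855 − 91 = 75764

Σk = 75764


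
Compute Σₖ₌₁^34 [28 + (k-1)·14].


aₙ = 28 + (34-1)×14 = 490
Sₙ = n(a₁+aₙ)/2 = 34×(28+490)/2
= 34×518/2 = 8806

S_34 = 8806


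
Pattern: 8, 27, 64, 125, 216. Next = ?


Pattern: perfect cubes: n³
Terms: 8, 27, 64, 125, 216
Next term = 343

Next term = 343


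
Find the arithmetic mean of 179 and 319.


AM = (179 + 319)/2 = 498/2 = 249

AM = 249


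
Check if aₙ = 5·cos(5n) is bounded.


For all n, -1 ≤ cos(5n) ≤ 1, so -5 ≤ 5·cos(5n) ≤ 5
Lower bound: -5, Upper bound: 5
The sequence IS bounded

Bounded (-5 ≤ aₙ ≤ 5)


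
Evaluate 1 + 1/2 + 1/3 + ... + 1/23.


H_23 = 1/1 + 1/2 + 1/3 + ... + 1/23
= 444316699/118982864
≈ 3.7343

H_23 = 444316699/118982864 ≈ 3.7343


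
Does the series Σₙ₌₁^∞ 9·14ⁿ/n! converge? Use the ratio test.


aₙ = 9·14^n/n!
a_{n+1}/aₙ = 14^(n+1)/(n+1)! × n!/14^n  (constant 9 cancels)
= 14/(n+1)
L = lim(n→∞) 14/(n+1) = 0
L < 1 → series CONVERGES

Converges (ratio test: L = 0 < 1)


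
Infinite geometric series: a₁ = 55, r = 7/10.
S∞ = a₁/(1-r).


S∞ = a₁/(1-r) = 55/(1 - 7/10)
= 55/(3/10)
= 550/3

S∞ = 550/3


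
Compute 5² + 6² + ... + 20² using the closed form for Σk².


Σₖ₌5^20 k² = Σₖ₌₁^20 k² − Σₖ₌₁^4 k²
= 20·21·41/6 − 4·5·9/6
= 2870 − 30 = 2840

Σk² = 2840


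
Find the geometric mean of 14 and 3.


GM = √(14×3) = √42 = 6.4807

GM = 6.4807


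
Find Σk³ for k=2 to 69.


Σₖ₌2^69 k³ = [69·70/2]² − [1·2/2]²
= 5832225 − 1 = 5832224

Σk³ = 5832224


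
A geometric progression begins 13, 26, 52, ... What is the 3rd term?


aₙ = a₁·r^(n-1)
= 13×2^2
= 13×4
= 52

a_3 = 52


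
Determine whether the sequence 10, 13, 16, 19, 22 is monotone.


Differences: 3, 3, 3, 3
All differences > 0 → strictly INCREASING

Monotonically increasing


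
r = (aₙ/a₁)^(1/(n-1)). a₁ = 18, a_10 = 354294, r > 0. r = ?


r^(n-1) = aₙ/a₁
r^9 = 354294/18 = 19683
r = 19683^(1/9)
= 3

r = 3


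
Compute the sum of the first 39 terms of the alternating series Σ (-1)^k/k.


S = -1 + 1/2 - 1/3 + 1/4 - 1/5 + 1/6 - 1/7 + 1/8 ± ...
= -0.7058
(Full series converges to -ln(2) ≈ -0.6931)

S_39 = -0.7058
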